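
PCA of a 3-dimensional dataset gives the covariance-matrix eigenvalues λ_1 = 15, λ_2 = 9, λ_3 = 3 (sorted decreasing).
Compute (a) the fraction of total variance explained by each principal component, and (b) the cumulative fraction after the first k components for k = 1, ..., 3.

Step 1 — total variance = trace(Sigma) = Σ λ_i = 15 + 9 + 3 = 27.

Step 2 — fraction explained by component i = λ_i / Σ λ:
  PC1: 15/27 = 0.5556
  PC2: 9/27 = 0.3333
  PC3: 3/27 = 0.1111

Step 3 — cumulative fraction after k components = (λ_1 + ... + λ_k) / Σ λ:
  k = 1: 15/27 = 0.5556
  k = 2: (15 + 9)/27 = 24/27 = 0.8889
  k = 3: (15 + 9 + 3)/27 = 27/27 = 1

Summary (fraction, with percent):

explained: PC1 0.5556 (55.56%), PC2 0.3333 (33.33%), PC3 0.1111 (11.11%);  cumulative: 0.5556, 0.8889, 1


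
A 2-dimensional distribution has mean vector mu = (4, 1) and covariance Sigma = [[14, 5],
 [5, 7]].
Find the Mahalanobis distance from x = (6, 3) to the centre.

Step 1 — centre the observation: (x - mu) = (2, 2).

Step 2 — invert Sigma. det(Sigma) = 14·7 - (5)² = 73.
  Sigma^{-1} = (1/det) · [[d, -b], [-b, a]] = [[0.0959, -0.0685],
 [-0.0685, 0.1918]].

Step 3 — form the quadratic (x - mu)^T · Sigma^{-1} · (x - mu):
  Sigma^{-1} · (x - mu) = (0.0548, 0.2466).
  (x - mu)^T · [Sigma^{-1} · (x - mu)] = (2)·(0.0548) + (2)·(0.2466) = 0.6027.

Step 4 — take square root: d = √(0.6027) ≈ 0.7764.

d(x, mu) = √(0.6027) ≈ 0.7764


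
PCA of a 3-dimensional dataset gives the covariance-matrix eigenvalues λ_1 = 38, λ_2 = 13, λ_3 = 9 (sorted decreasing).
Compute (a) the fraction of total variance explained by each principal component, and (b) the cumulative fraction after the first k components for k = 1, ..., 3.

Step 1 — total variance = trace(Sigma) = Σ λ_i = 38 + 13 + 9 = 60.

Step 2 — fraction explained by component i = λ_i / Σ λ:
  PC1: 38/60 = 0.6333
  PC2: 13/60 = 0.2167
  PC3: 9/60 = 0.15

Step 3 — cumulative fraction after k components = (λ_1 + ... + λ_k) / Σ λ:
  k = 1: 38/60 = 0.6333
  k = 2: (38 + 13)/60 = 51/60 = 0.85
  k = 3: (38 + 13 + 9)/60 = 60/60 = 1

Summary (fraction, with percent):

explained: PC1 0.6333 (63.33%), PC2 0.2167 (21.67%), PC3 0.15 (15%);  cumulative: 0.6333, 0.85, 1


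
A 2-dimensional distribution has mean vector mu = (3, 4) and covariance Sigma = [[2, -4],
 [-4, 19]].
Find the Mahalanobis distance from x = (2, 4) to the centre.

Step 1 — centre the observation: (x - mu) = (-1, 0).

Step 2 — invert Sigma. det(Sigma) = 2·19 - (-4)² = 22.
  Sigma^{-1} = (1/det) · [[d, -b], [-b, a]] = [[0.8636, 0.1818],
 [0.1818, 0.0909]].

Step 3 — form the quadratic (x - mu)^T · Sigma^{-1} · (x - mu):
  Sigma^{-1} · (x - mu) = (-0.8636, -0.1818).
  (x - mu)^T · [Sigma^{-1} · (x - mu)] = (-1)·(-0.8636) + (0)·(-0.1818) = 0.8636.

Step 4 — take square root: d = √(0.8636) ≈ 0.9293.

d(x, mu) = √(0.8636) ≈ 0.9293


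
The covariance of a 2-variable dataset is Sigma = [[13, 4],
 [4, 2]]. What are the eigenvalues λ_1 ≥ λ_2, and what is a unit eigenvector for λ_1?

Step 1 — characteristic polynomial of 2×2 Sigma:
  det(Sigma - λI) = λ² - trace · λ + det = 0.
  trace = 13 + 2 = 15, det = 13·2 - (4)² = 10.
Step 2 — discriminant:
  Δ = trace² - 4·det = 225 - 40 = 185.
Step 3 — eigenvalues:
  λ = (trace ± √Δ)/2 = (15 ± 13.6015)/2,
  λ_1 = 14.3007,  λ_2 = 0.6993.

Step 4 — unit eigenvector for λ_1: solve (Sigma - λ_1 I)v = 0. First row:
  (13 - 14.3007)·v_x + (4)·v_y = 0, i.e. (-1.3007)·v_x + (4)·v_y = 0,
  so v ∝ (b, λ_1 - a) = (4, 1.3007) = u.
  ||u|| = √((4)² + (1.3007)²) = √(17.6919) ≈ 4.2062,
  v_1 = u/||u|| ≈ (0.951, 0.3092) (||v_1|| = 1).

λ_1 = 14.3007,  λ_2 = 0.6993;  v_1 ≈ (0.951, 0.3092)


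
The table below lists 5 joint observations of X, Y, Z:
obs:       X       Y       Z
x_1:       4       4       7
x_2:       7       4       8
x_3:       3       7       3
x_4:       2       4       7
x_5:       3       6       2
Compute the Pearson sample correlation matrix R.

Step 1 — column means:
  mean(X) = (4 + 7 + 3 + 2 + 3) / 5 = 19/5 = 3.8
  mean(Y) = (4 + 4 + 7 + 4 + 6) / 5 = 25/5 = 5
  mean(Z) = (7 + 8 + 3 + 7 + 2) / 5 = 27/5 = 5.4

Step 2 — sample variances and covariances s[i,j] = (1/(n-1)) · Σ_k (x_{k,i} - mean_i) · (x_{k,j} - mean_j), with n-1 = 4:
  s[X,X] = ((0.2)·(0.2) + (3.2)·(3.2) + (-0.8)·(-0.8) + (-1.8)·(-1.8) + (-0.8)·(-0.8)) / 4 = 14.8/4 = 3.7
  s[X,Y] = ((0.2)·(-1) + (3.2)·(-1) + (-0.8)·(2) + (-1.8)·(-1) + (-0.8)·(1)) / 4 = -4/4 = -1
  s[X,Z] = ((0.2)·(1.6) + (3.2)·(2.6) + (-0.8)·(-2.4) + (-1.8)·(1.6) + (-0.8)·(-3.4)) / 4 = 10.4/4 = 2.6
  s[Y,Y] = ((-1)·(-1) + (-1)·(-1) + (2)·(2) + (-1)·(-1) + (1)·(1)) / 4 = 8/4 = 2
  s[Y,Z] = ((-1)·(1.6) + (-1)·(2.6) + (2)·(-2.4) + (-1)·(1.6) + (1)·(-3.4)) / 4 = -14/4 = -3.5
  s[Z,Z] = ((1.6)·(1.6) + (2.6)·(2.6) + (-2.4)·(-2.4) + (1.6)·(1.6) + (-3.4)·(-3.4)) / 4 = 29.2/4 = 7.3
  Sample standard deviations s_i = √(s[i,i]):
  s(X) = √(3.7) = 1.9235
  s(Y) = √(2) = 1.4142
  s(Z) = √(7.3) = 2.7019

Step 3 — r_{ij} = s_{ij} / (s_i · s_j):
  r[X,X] = 1 (diagonal).
  r[X,Y] = -1 / (1.9235 · 1.4142) = -1 / 2.7203 = -0.3676
  r[X,Z] = 2.6 / (1.9235 · 2.7019) = 2.6 / 5.1971 = 0.5003
  r[Y,Y] = 1 (diagonal).
  r[Y,Z] = -3.5 / (1.4142 · 2.7019) = -3.5 / 3.821 = -0.916
  r[Z,Z] = 1 (diagonal).

R is symmetric with unit diagonal. Assembling:

R = [[1, -0.3676, 0.5003],
 [-0.3676, 1, -0.916],
 [0.5003, -0.916, 1]]


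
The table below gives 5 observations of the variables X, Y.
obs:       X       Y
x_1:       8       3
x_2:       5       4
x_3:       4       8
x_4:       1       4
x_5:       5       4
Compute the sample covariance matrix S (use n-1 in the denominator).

Step 1 — column means:
  mean(X) = (8 + 5 + 4 + 1 + 5) / 5 = 23/5 = 4.6
  mean(Y) = (3 + 4 + 8 + 4 + 4) / 5 = 23/5 = 4.6

Step 2 — sample covariance S[i,j] = (1/(n-1)) · Σ_k (x_{k,i} - mean_i) · (x_{k,j} - mean_j), with n-1 = 4.
  S[X,X] = ((3.4)·(3.4) + (0.4)·(0.4) + (-0.6)·(-0.6) + (-3.6)·(-3.6) + (0.4)·(0.4)) / 4 = 25.2/4 = 6.3
  S[X,Y] = ((3.4)·(-1.6) + (0.4)·(-0.6) + (-0.6)·(3.4) + (-3.6)·(-0.6) + (0.4)·(-0.6)) / 4 = -5.8/4 = -1.45
  S[Y,Y] = ((-1.6)·(-1.6) + (-0.6)·(-0.6) + (3.4)·(3.4) + (-0.6)·(-0.6) + (-0.6)·(-0.6)) / 4 = 15.2/4 = 3.8

S is symmetric (S[j,i] = S[i,j]). Assembling:

S = [[6.3, -1.45],
 [-1.45, 3.8]]


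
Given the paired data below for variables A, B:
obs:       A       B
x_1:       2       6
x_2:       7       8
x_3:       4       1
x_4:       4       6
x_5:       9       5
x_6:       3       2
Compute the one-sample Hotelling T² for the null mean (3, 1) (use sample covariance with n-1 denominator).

Step 1 — sample mean vector:
  mean(A) = (2 + 7 + 4 + 4 + 9 + 3) / 6 = 29/6 = 4.8333
  mean(B) = (6 + 8 + 1 + 6 + 5 + 2) / 6 = 28/6 = 4.6667
  x̄ = (4.8333, 4.6667),  deviation x̄ - mu_0 = (4.8333, 4.6667) - (3, 1) = (1.8333, 3.6667).

Step 2 — sample covariance matrix, S[i,j] = (1/(n-1)) · Σ_k (x_{k,i} - mean_i) · (x_{k,j} - mean_j), divisor n-1 = 5:
  S[A,A] = ((-2.8333)·(-2.8333) + (2.1667)·(2.1667) + (-0.8333)·(-0.8333) + (-0.8333)·(-0.8333) + (4.1667)·(4.1667) + (-1.8333)·(-1.8333)) / 5 = 34.8333/5 = 6.9667
  S[A,B] = ((-2.8333)·(1.3333) + (2.1667)·(3.3333) + (-0.8333)·(-3.6667) + (-0.8333)·(1.3333) + (4.1667)·(0.3333) + (-1.8333)·(-2.6667)) / 5 = 11.6667/5 = 2.3333
  S[B,B] = ((1.3333)·(1.3333) + (3.3333)·(3.3333) + (-3.6667)·(-3.6667) + (1.3333)·(1.3333) + (0.3333)·(0.3333) + (-2.6667)·(-2.6667)) / 5 = 35.3333/5 = 7.0667
  S = [[6.9667, 2.3333],
 [2.3333, 7.0667]].

Step 3 — invert S. det(S) = 6.9667·7.0667 - (2.3333)² = 43.7867.
  S^{-1} = (1/det) · [[d, -b], [-b, a]] = [[0.1614, -0.0533],
 [-0.0533, 0.1591]].

Step 4 — quadratic form (x̄ - mu_0)^T · S^{-1} · (x̄ - mu_0):
  S^{-1} · (x̄ - mu_0) = (0.1005, 0.4857),
  (x̄ - mu_0)^T · [...] = (1.8333)·(0.1005) + (3.6667)·(0.4857) = 1.9651.

Step 5 — scale by n: T² = 6 · 1.9651 = 11.7905.

T² ≈ 11.7905


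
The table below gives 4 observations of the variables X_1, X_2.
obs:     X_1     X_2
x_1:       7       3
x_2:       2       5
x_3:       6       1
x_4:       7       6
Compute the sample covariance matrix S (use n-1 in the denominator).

Step 1 — column means:
  mean(X_1) = (7 + 2 + 6 + 7) / 4 = 22/4 = 5.5
  mean(X_2) = (3 + 5 + 1 + 6) / 4 = 15/4 = 3.75

Step 2 — sample covariance S[i,j] = (1/(n-1)) · Σ_k (x_{k,i} - mean_i) · (x_{k,j} - mean_j), with n-1 = 3.
  S[X_1,X_1] = ((1.5)·(1.5) + (-3.5)·(-3.5) + (0.5)·(0.5) + (1.5)·(1.5)) / 3 = 17/3 = 5.6667
  S[X_1,X_2] = ((1.5)·(-0.75) + (-3.5)·(1.25) + (0.5)·(-2.75) + (1.5)·(2.25)) / 3 = -3.5/3 = -1.1667
  S[X_2,X_2] = ((-0.75)·(-0.75) + (1.25)·(1.25) + (-2.75)·(-2.75) + (2.25)·(2.25)) / 3 = 14.75/3 = 4.9167

S is symmetric (S[j,i] = S[i,j]). Assembling:

S = [[5.6667, -1.1667],
 [-1.1667, 4.9167]]


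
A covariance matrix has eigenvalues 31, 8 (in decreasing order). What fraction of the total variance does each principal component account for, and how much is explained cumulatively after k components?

Step 1 — total variance = trace(Sigma) = Σ λ_i = 31 + 8 = 39.

Step 2 — fraction explained by component i = λ_i / Σ λ:
  PC1: 31/39 = 0.7949
  PC2: 8/39 = 0.2051

Step 3 — cumulative fraction after k components = (λ_1 + ... + λ_k) / Σ λ:
  k = 1: 31/39 = 0.7949
  k = 2: (31 + 8)/39 = 39/39 = 1

Summary (fraction, with percent):

explained: PC1 0.7949 (79.49%), PC2 0.2051 (20.51%);  cumulative: 0.7949, 1


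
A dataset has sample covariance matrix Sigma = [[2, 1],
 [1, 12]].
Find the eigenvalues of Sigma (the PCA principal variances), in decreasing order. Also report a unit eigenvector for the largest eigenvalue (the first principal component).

Step 1 — characteristic polynomial of 2×2 Sigma:
  det(Sigma - λI) = λ² - trace · λ + det = 0.
  trace = 2 + 12 = 14, det = 2·12 - (1)² = 23.
Step 2 — discriminant:
  Δ = trace² - 4·det = 196 - 92 = 104.
Step 3 — eigenvalues:
  λ = (trace ± √Δ)/2 = (14 ± 10.198)/2,
  λ_1 = 12.099,  λ_2 = 1.901.

Step 4 — unit eigenvector for λ_1: solve (Sigma - λ_1 I)v = 0. First row:
  (2 - 12.099)·v_x + (1)·v_y = 0, i.e. (-10.099)·v_x + (1)·v_y = 0,
  so v ∝ (b, λ_1 - a) = (1, 10.099) = u.
  ||u|| = √((1)² + (10.099)²) = √(102.9902) ≈ 10.1484,
  v_1 = u/||u|| ≈ (0.0985, 0.9951) (||v_1|| = 1).

λ_1 = 12.099,  λ_2 = 1.901;  v_1 ≈ (0.0985, 0.9951)


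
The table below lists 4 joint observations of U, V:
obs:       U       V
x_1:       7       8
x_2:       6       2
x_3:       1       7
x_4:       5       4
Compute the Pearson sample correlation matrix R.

Step 1 — column means:
  mean(U) = (7 + 6 + 1 + 5) / 4 = 19/4 = 4.75
  mean(V) = (8 + 2 + 7 + 4) / 4 = 21/4 = 5.25

Step 2 — sample variances and covariances s[i,j] = (1/(n-1)) · Σ_k (x_{k,i} - mean_i) · (x_{k,j} - mean_j), with n-1 = 3:
  s[U,U] = ((2.25)·(2.25) + (1.25)·(1.25) + (-3.75)·(-3.75) + (0.25)·(0.25)) / 3 = 20.75/3 = 6.9167
  s[U,V] = ((2.25)·(2.75) + (1.25)·(-3.25) + (-3.75)·(1.75) + (0.25)·(-1.25)) / 3 = -4.75/3 = -1.5833
  s[V,V] = ((2.75)·(2.75) + (-3.25)·(-3.25) + (1.75)·(1.75) + (-1.25)·(-1.25)) / 3 = 22.75/3 = 7.5833
  Sample standard deviations s_i = √(s[i,i]):
  s(U) = √(6.9167) = 2.63
  s(V) = √(7.5833) = 2.7538

Step 3 — r_{ij} = s_{ij} / (s_i · s_j):
  r[U,U] = 1 (diagonal).
  r[U,V] = -1.5833 / (2.63 · 2.7538) = -1.5833 / 7.2423 = -0.2186
  r[V,V] = 1 (diagonal).

R is symmetric with unit diagonal. Assembling:

R = [[1, -0.2186],
 [-0.2186, 1]]


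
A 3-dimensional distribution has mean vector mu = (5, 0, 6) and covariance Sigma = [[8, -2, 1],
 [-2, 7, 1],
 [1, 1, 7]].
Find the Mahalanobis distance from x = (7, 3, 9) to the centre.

Step 1 — centre the observation: (x - mu) = (2, 3, 3).

Step 2 — invert Sigma (cofactor / det for 3×3, or solve directly):
  Sigma^{-1} = [[0.1391, 0.0435, -0.0261],
 [0.0435, 0.1594, -0.029],
 [-0.0261, -0.029, 0.1507]].

Step 3 — form the quadratic (x - mu)^T · Sigma^{-1} · (x - mu):
  Sigma^{-1} · (x - mu) = (0.3304, 0.4783, 0.313).
  (x - mu)^T · [Sigma^{-1} · (x - mu)] = (2)·(0.3304) + (3)·(0.4783) + (3)·(0.313) = 3.0348.

Step 4 — take square root: d = √(3.0348) ≈ 1.7421.

d(x, mu) = √(3.0348) ≈ 1.7421


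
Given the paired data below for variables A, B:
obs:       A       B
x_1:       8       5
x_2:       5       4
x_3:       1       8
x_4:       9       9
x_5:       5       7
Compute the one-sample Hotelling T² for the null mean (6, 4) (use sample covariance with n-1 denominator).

Step 1 — sample mean vector:
  mean(A) = (8 + 5 + 1 + 9 + 5) / 5 = 28/5 = 5.6
  mean(B) = (5 + 4 + 8 + 9 + 7) / 5 = 33/5 = 6.6
  x̄ = (5.6, 6.6),  deviation x̄ - mu_0 = (5.6, 6.6) - (6, 4) = (-0.4, 2.6).

Step 2 — sample covariance matrix, S[i,j] = (1/(n-1)) · Σ_k (x_{k,i} - mean_i) · (x_{k,j} - mean_j), divisor n-1 = 4:
  S[A,A] = ((2.4)·(2.4) + (-0.6)·(-0.6) + (-4.6)·(-4.6) + (3.4)·(3.4) + (-0.6)·(-0.6)) / 4 = 39.2/4 = 9.8
  S[A,B] = ((2.4)·(-1.6) + (-0.6)·(-2.6) + (-4.6)·(1.4) + (3.4)·(2.4) + (-0.6)·(0.4)) / 4 = -0.8/4 = -0.2
  S[B,B] = ((-1.6)·(-1.6) + (-2.6)·(-2.6) + (1.4)·(1.4) + (2.4)·(2.4) + (0.4)·(0.4)) / 4 = 17.2/4 = 4.3
  S = [[9.8, -0.2],
 [-0.2, 4.3]].

Step 3 — invert S. det(S) = 9.8·4.3 - (-0.2)² = 42.1.
  S^{-1} = (1/det) · [[d, -b], [-b, a]] = [[0.1021, 0.0048],
 [0.0048, 0.2328]].

Step 4 — quadratic form (x̄ - mu_0)^T · S^{-1} · (x̄ - mu_0):
  S^{-1} · (x̄ - mu_0) = (-0.0285, 0.6033),
  (x̄ - mu_0)^T · [...] = (-0.4)·(-0.0285) + (2.6)·(0.6033) = 1.58.

Step 5 — scale by n: T² = 5 · 1.58 = 7.9002.

T² ≈ 7.9002


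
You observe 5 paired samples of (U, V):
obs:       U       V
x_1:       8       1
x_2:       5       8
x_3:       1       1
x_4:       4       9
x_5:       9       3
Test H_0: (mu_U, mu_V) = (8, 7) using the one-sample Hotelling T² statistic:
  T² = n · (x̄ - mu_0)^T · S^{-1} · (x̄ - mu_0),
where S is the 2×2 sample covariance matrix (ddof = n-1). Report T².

Step 1 — sample mean vector:
  mean(U) = (8 + 5 + 1 + 4 + 9) / 5 = 27/5 = 5.4
  mean(V) = (1 + 8 + 1 + 9 + 3) / 5 = 22/5 = 4.4
  x̄ = (5.4, 4.4),  deviation x̄ - mu_0 = (5.4, 4.4) - (8, 7) = (-2.6, -2.6).

Step 2 — sample covariance matrix, S[i,j] = (1/(n-1)) · Σ_k (x_{k,i} - mean_i) · (x_{k,j} - mean_j), divisor n-1 = 4:
  S[U,U] = ((2.6)·(2.6) + (-0.4)·(-0.4) + (-4.4)·(-4.4) + (-1.4)·(-1.4) + (3.6)·(3.6)) / 4 = 41.2/4 = 10.3
  S[U,V] = ((2.6)·(-3.4) + (-0.4)·(3.6) + (-4.4)·(-3.4) + (-1.4)·(4.6) + (3.6)·(-1.4)) / 4 = -6.8/4 = -1.7
  S[V,V] = ((-3.4)·(-3.4) + (3.6)·(3.6) + (-3.4)·(-3.4) + (4.6)·(4.6) + (-1.4)·(-1.4)) / 4 = 59.2/4 = 14.8
  S = [[10.3, -1.7],
 [-1.7, 14.8]].

Step 3 — invert S. det(S) = 10.3·14.8 - (-1.7)² = 149.55.
  S^{-1} = (1/det) · [[d, -b], [-b, a]] = [[0.099, 0.0114],
 [0.0114, 0.0689]].

Step 4 — quadratic form (x̄ - mu_0)^T · S^{-1} · (x̄ - mu_0):
  S^{-1} · (x̄ - mu_0) = (-0.2869, -0.2086),
  (x̄ - mu_0)^T · [...] = (-2.6)·(-0.2869) + (-2.6)·(-0.2086) = 1.2883.

Step 5 — scale by n: T² = 5 · 1.2883 = 6.4413.

T² ≈ 6.4413


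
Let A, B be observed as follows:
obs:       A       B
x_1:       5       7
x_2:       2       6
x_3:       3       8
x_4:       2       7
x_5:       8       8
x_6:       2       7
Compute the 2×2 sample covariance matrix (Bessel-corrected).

Step 1 — column means:
  mean(A) = (5 + 2 + 3 + 2 + 8 + 2) / 6 = 22/6 = 3.6667
  mean(B) = (7 + 6 + 8 + 7 + 8 + 7) / 6 = 43/6 = 7.1667

Step 2 — sample covariance S[i,j] = (1/(n-1)) · Σ_k (x_{k,i} - mean_i) · (x_{k,j} - mean_j), with n-1 = 5.
  S[A,A] = ((1.3333)·(1.3333) + (-1.6667)·(-1.6667) + (-0.6667)·(-0.6667) + (-1.6667)·(-1.6667) + (4.3333)·(4.3333) + (-1.6667)·(-1.6667)) / 5 = 29.3333/5 = 5.8667
  S[A,B] = ((1.3333)·(-0.1667) + (-1.6667)·(-1.1667) + (-0.6667)·(0.8333) + (-1.6667)·(-0.1667) + (4.3333)·(0.8333) + (-1.6667)·(-0.1667)) / 5 = 5.3333/5 = 1.0667
  S[B,B] = ((-0.1667)·(-0.1667) + (-1.1667)·(-1.1667) + (0.8333)·(0.8333) + (-0.1667)·(-0.1667) + (0.8333)·(0.8333) + (-0.1667)·(-0.1667)) / 5 = 2.8333/5 = 0.5667

S is symmetric (S[j,i] = S[i,j]). Assembling:

S = [[5.8667, 1.0667],
 [1.0667, 0.5667]]


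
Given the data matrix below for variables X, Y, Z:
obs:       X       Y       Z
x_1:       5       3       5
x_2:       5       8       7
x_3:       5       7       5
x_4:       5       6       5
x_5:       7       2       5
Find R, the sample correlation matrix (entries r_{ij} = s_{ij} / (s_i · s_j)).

Step 1 — column means:
  mean(X) = (5 + 5 + 5 + 5 + 7) / 5 = 27/5 = 5.4
  mean(Y) = (3 + 8 + 7 + 6 + 2) / 5 = 26/5 = 5.2
  mean(Z) = (5 + 7 + 5 + 5 + 5) / 5 = 27/5 = 5.4

Step 2 — sample variances and covariances s[i,j] = (1/(n-1)) · Σ_k (x_{k,i} - mean_i) · (x_{k,j} - mean_j), with n-1 = 4:
  s[X,X] = ((-0.4)·(-0.4) + (-0.4)·(-0.4) + (-0.4)·(-0.4) + (-0.4)·(-0.4) + (1.6)·(1.6)) / 4 = 3.2/4 = 0.8
  s[X,Y] = ((-0.4)·(-2.2) + (-0.4)·(2.8) + (-0.4)·(1.8) + (-0.4)·(0.8) + (1.6)·(-3.2)) / 4 = -6.4/4 = -1.6
  s[X,Z] = ((-0.4)·(-0.4) + (-0.4)·(1.6) + (-0.4)·(-0.4) + (-0.4)·(-0.4) + (1.6)·(-0.4)) / 4 = -0.8/4 = -0.2
  s[Y,Y] = ((-2.2)·(-2.2) + (2.8)·(2.8) + (1.8)·(1.8) + (0.8)·(0.8) + (-3.2)·(-3.2)) / 4 = 26.8/4 = 6.7
  s[Y,Z] = ((-2.2)·(-0.4) + (2.8)·(1.6) + (1.8)·(-0.4) + (0.8)·(-0.4) + (-3.2)·(-0.4)) / 4 = 5.6/4 = 1.4
  s[Z,Z] = ((-0.4)·(-0.4) + (1.6)·(1.6) + (-0.4)·(-0.4) + (-0.4)·(-0.4) + (-0.4)·(-0.4)) / 4 = 3.2/4 = 0.8
  Sample standard deviations s_i = √(s[i,i]):
  s(X) = √(0.8) = 0.8944
  s(Y) = √(6.7) = 2.5884
  s(Z) = √(0.8) = 0.8944

Step 3 — r_{ij} = s_{ij} / (s_i · s_j):
  r[X,X] = 1 (diagonal).
  r[X,Y] = -1.6 / (0.8944 · 2.5884) = -1.6 / 2.3152 = -0.6911
  r[X,Z] = -0.2 / (0.8944 · 0.8944) = -0.2 / 0.8 = -0.25
  r[Y,Y] = 1 (diagonal).
  r[Y,Z] = 1.4 / (2.5884 · 0.8944) = 1.4 / 2.3152 = 0.6047
  r[Z,Z] = 1 (diagonal).

R is symmetric with unit diagonal. Assembling:

R = [[1, -0.6911, -0.25],
 [-0.6911, 1, 0.6047],
 [-0.25, 0.6047, 1]]


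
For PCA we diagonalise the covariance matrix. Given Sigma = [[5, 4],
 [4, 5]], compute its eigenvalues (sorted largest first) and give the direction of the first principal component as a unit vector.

Step 1 — characteristic polynomial of 2×2 Sigma:
  det(Sigma - λI) = λ² - trace · λ + det = 0.
  trace = 5 + 5 = 10, det = 5·5 - (4)² = 9.
Step 2 — discriminant:
  Δ = trace² - 4·det = 100 - 36 = 64.
Step 3 — eigenvalues:
  λ = (trace ± √Δ)/2 = (10 ± 8)/2,
  λ_1 = 9,  λ_2 = 1.

Step 4 — unit eigenvector for λ_1: solve (Sigma - λ_1 I)v = 0. First row:
  (5 - 9)·v_x + (4)·v_y = 0, i.e. (-4)·v_x + (4)·v_y = 0,
  so v ∝ (b, λ_1 - a) = (4, 4) = u.
  ||u|| = √((4)² + (4)²) = √(32) ≈ 5.6569,
  v_1 = u/||u|| ≈ (0.7071, 0.7071) (||v_1|| = 1).

λ_1 = 9,  λ_2 = 1;  v_1 ≈ (0.7071, 0.7071)


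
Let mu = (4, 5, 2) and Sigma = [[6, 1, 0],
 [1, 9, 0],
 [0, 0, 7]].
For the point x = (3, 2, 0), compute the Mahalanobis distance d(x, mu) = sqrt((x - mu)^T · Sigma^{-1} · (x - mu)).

Step 1 — centre the observation: (x - mu) = (-1, -3, -2).

Step 2 — invert Sigma (cofactor / det for 3×3, or solve directly):
  Sigma^{-1} = [[0.1698, -0.0189, 0],
 [-0.0189, 0.1132, 0],
 [0, 0, 0.1429]].

Step 3 — form the quadratic (x - mu)^T · Sigma^{-1} · (x - mu):
  Sigma^{-1} · (x - mu) = (-0.1132, -0.3208, -0.2857).
  (x - mu)^T · [Sigma^{-1} · (x - mu)] = (-1)·(-0.1132) + (-3)·(-0.3208) + (-2)·(-0.2857) = 1.6469.

Step 4 — take square root: d = √(1.6469) ≈ 1.2833.

d(x, mu) = √(1.6469) ≈ 1.2833


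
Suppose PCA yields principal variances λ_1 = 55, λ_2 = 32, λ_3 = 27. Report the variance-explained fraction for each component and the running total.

Step 1 — total variance = trace(Sigma) = Σ λ_i = 55 + 32 + 27 = 114.

Step 2 — fraction explained by component i = λ_i / Σ λ:
  PC1: 55/114 = 0.4825
  PC2: 32/114 = 0.2807
  PC3: 27/114 = 0.2368

Step 3 — cumulative fraction after k components = (λ_1 + ... + λ_k) / Σ λ:
  k = 1: 55/114 = 0.4825
  k = 2: (55 + 32)/114 = 87/114 = 0.7632
  k = 3: (55 + 32 + 27)/114 = 114/114 = 1

Summary (fraction, with percent):

explained: PC1 0.4825 (48.25%), PC2 0.2807 (28.07%), PC3 0.2368 (23.68%);  cumulative: 0.4825, 0.7632, 1


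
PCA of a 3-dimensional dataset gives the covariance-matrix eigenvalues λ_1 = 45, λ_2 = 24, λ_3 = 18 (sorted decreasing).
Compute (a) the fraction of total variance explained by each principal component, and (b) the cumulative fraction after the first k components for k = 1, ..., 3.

Step 1 — total variance = trace(Sigma) = Σ λ_i = 45 + 24 + 18 = 87.

Step 2 — fraction explained by component i = λ_i / Σ λ:
  PC1: 45/87 = 0.5172
  PC2: 24/87 = 0.2759
  PC3: 18/87 = 0.2069

Step 3 — cumulative fraction after k components = (λ_1 + ... + λ_k) / Σ λ:
  k = 1: 45/87 = 0.5172
  k = 2: (45 + 24)/87 = 69/87 = 0.7931
  k = 3: (45 + 24 + 18)/87 = 87/87 = 1

Summary (fraction, with percent):

explained: PC1 0.5172 (51.72%), PC2 0.2759 (27.59%), PC3 0.2069 (20.69%);  cumulative: 0.5172, 0.7931, 1


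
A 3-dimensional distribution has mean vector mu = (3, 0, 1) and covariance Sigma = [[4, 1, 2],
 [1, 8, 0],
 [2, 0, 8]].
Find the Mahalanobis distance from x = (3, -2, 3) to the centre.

Step 1 — centre the observation: (x - mu) = (0, -2, 2).

Step 2 — invert Sigma (cofactor / det for 3×3, or solve directly):
  Sigma^{-1} = [[0.2963, -0.037, -0.0741],
 [-0.037, 0.1296, 0.0093],
 [-0.0741, 0.0093, 0.1435]].

Step 3 — form the quadratic (x - mu)^T · Sigma^{-1} · (x - mu):
  Sigma^{-1} · (x - mu) = (-0.0741, -0.2407, 0.2685).
  (x - mu)^T · [Sigma^{-1} · (x - mu)] = (0)·(-0.0741) + (-2)·(-0.2407) + (2)·(0.2685) = 1.0185.

Step 4 — take square root: d = √(1.0185) ≈ 1.0092.

d(x, mu) = √(1.0185) ≈ 1.0092


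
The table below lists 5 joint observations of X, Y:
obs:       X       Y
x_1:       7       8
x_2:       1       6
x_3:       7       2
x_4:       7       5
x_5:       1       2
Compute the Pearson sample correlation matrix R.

Step 1 — column means:
  mean(X) = (7 + 1 + 7 + 7 + 1) / 5 = 23/5 = 4.6
  mean(Y) = (8 + 6 + 2 + 5 + 2) / 5 = 23/5 = 4.6

Step 2 — sample variances and covariances s[i,j] = (1/(n-1)) · Σ_k (x_{k,i} - mean_i) · (x_{k,j} - mean_j), with n-1 = 4:
  s[X,X] = ((2.4)·(2.4) + (-3.6)·(-3.6) + (2.4)·(2.4) + (2.4)·(2.4) + (-3.6)·(-3.6)) / 4 = 43.2/4 = 10.8
  s[X,Y] = ((2.4)·(3.4) + (-3.6)·(1.4) + (2.4)·(-2.6) + (2.4)·(0.4) + (-3.6)·(-2.6)) / 4 = 7.2/4 = 1.8
  s[Y,Y] = ((3.4)·(3.4) + (1.4)·(1.4) + (-2.6)·(-2.6) + (0.4)·(0.4) + (-2.6)·(-2.6)) / 4 = 27.2/4 = 6.8
  Sample standard deviations s_i = √(s[i,i]):
  s(X) = √(10.8) = 3.2863
  s(Y) = √(6.8) = 2.6077

Step 3 — r_{ij} = s_{ij} / (s_i · s_j):
  r[X,X] = 1 (diagonal).
  r[X,Y] = 1.8 / (3.2863 · 2.6077) = 1.8 / 8.5697 = 0.21
  r[Y,Y] = 1 (diagonal).

R is symmetric with unit diagonal. Assembling:

R = [[1, 0.21],
 [0.21, 1]]


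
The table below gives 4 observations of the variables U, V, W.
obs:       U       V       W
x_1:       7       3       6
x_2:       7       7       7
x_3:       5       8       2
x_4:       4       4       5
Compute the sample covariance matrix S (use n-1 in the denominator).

Step 1 — column means:
  mean(U) = (7 + 7 + 5 + 4) / 4 = 23/4 = 5.75
  mean(V) = (3 + 7 + 8 + 4) / 4 = 22/4 = 5.5
  mean(W) = (6 + 7 + 2 + 5) / 4 = 20/4 = 5

Step 2 — sample covariance S[i,j] = (1/(n-1)) · Σ_k (x_{k,i} - mean_i) · (x_{k,j} - mean_j), with n-1 = 3.
  S[U,U] = ((1.25)·(1.25) + (1.25)·(1.25) + (-0.75)·(-0.75) + (-1.75)·(-1.75)) / 3 = 6.75/3 = 2.25
  S[U,V] = ((1.25)·(-2.5) + (1.25)·(1.5) + (-0.75)·(2.5) + (-1.75)·(-1.5)) / 3 = -0.5/3 = -0.1667
  S[U,W] = ((1.25)·(1) + (1.25)·(2) + (-0.75)·(-3) + (-1.75)·(0)) / 3 = 6/3 = 2
  S[V,V] = ((-2.5)·(-2.5) + (1.5)·(1.5) + (2.5)·(2.5) + (-1.5)·(-1.5)) / 3 = 17/3 = 5.6667
  S[V,W] = ((-2.5)·(1) + (1.5)·(2) + (2.5)·(-3) + (-1.5)·(0)) / 3 = -7/3 = -2.3333
  S[W,W] = ((1)·(1) + (2)·(2) + (-3)·(-3) + (0)·(0)) / 3 = 14/3 = 4.6667

S is symmetric (S[j,i] = S[i,j]). Assembling:

S = [[2.25, -0.1667, 2],
 [-0.1667, 5.6667, -2.3333],
 [2, -2.3333, 4.6667]]


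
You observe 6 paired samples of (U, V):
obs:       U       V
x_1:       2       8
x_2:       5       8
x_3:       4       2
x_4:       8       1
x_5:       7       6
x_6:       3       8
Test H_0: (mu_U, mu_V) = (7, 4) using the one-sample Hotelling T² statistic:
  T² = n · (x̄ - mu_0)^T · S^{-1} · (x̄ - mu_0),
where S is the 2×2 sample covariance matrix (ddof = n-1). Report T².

Step 1 — sample mean vector:
  mean(U) = (2 + 5 + 4 + 8 + 7 + 3) / 6 = 29/6 = 4.8333
  mean(V) = (8 + 8 + 2 + 1 + 6 + 8) / 6 = 33/6 = 5.5
  x̄ = (4.8333, 5.5),  deviation x̄ - mu_0 = (4.8333, 5.5) - (7, 4) = (-2.1667, 1.5).

Step 2 — sample covariance matrix, S[i,j] = (1/(n-1)) · Σ_k (x_{k,i} - mean_i) · (x_{k,j} - mean_j), divisor n-1 = 5:
  S[U,U] = ((-2.8333)·(-2.8333) + (0.1667)·(0.1667) + (-0.8333)·(-0.8333) + (3.1667)·(3.1667) + (2.1667)·(2.1667) + (-1.8333)·(-1.8333)) / 5 = 26.8333/5 = 5.3667
  S[U,V] = ((-2.8333)·(2.5) + (0.1667)·(2.5) + (-0.8333)·(-3.5) + (3.1667)·(-4.5) + (2.1667)·(0.5) + (-1.8333)·(2.5)) / 5 = -21.5/5 = -4.3
  S[V,V] = ((2.5)·(2.5) + (2.5)·(2.5) + (-3.5)·(-3.5) + (-4.5)·(-4.5) + (0.5)·(0.5) + (2.5)·(2.5)) / 5 = 51.5/5 = 10.3
  S = [[5.3667, -4.3],
 [-4.3, 10.3]].

Step 3 — invert S. det(S) = 5.3667·10.3 - (-4.3)² = 36.7867.
  S^{-1} = (1/det) · [[d, -b], [-b, a]] = [[0.28, 0.1169],
 [0.1169, 0.1459]].

Step 4 — quadratic form (x̄ - mu_0)^T · S^{-1} · (x̄ - mu_0):
  S^{-1} · (x̄ - mu_0) = (-0.4313, -0.0344),
  (x̄ - mu_0)^T · [...] = (-2.1667)·(-0.4313) + (1.5)·(-0.0344) = 0.8829.

Step 5 — scale by n: T² = 6 · 0.8829 = 5.2972.

T² ≈ 5.2972


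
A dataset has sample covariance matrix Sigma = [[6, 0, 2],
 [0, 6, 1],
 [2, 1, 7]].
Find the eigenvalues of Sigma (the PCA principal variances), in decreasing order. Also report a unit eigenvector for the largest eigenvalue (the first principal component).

Step 1 — characteristic polynomial p(λ) = det(λI - Sigma) = λ³ - tr·λ² + c_1·λ - det, where tr = trace, c_1 = sum of the principal 2×2 minors, det = det(Sigma):
  tr = 6 + 6 + 7 = 19,
  c_1 = (6·6 - (0)²) + (6·7 - (2)²) + (6·7 - (1)²) = 36 + 38 + 41 = 115,
  det = 6·(6·7 - (1)²) - (0)·((0)·7 - (1)·(2)) + (2)·((0)·(1) - 6·(2)) = 6·(41) - (0)·(-2) + (2)·(-12) = 222.
  So p(λ) = λ³ - 19λ² + 115λ - 222.
Step 2 — look for an integer root (rational root theorem: any rational root is an integer divisor of 222). Testing λ = 6:
  p(6) = 216 - 684 + 690 - 222 = 0  ✓
  Dividing out (λ - 6): p(λ) = (λ - 6)(λ² - 13λ + 37).
Step 3 — remaining eigenvalues from the quadratic λ² - 13λ + 37 = 0:
  Δ = 13² - 4·37 = 169 - 148 = 21,  λ = (13 ± √21)/2 = (13 ± 4.5826)/2 ≈ 8.7913 or 4.2087.
  Sorted: λ_1 = 8.7913,  λ_2 = 6,  λ_3 = 4.2087  (check: sum = 19 = tr ✓).

Step 4 — unit eigenvector for λ_1 ≈ 8.7913: v spans the null space of (Sigma - λ_1 I), whose rows are
  r_1 = (-2.7913, 0, 2),  r_2 = (0, -2.7913, 1),  r_3 = (2, 1, -1.7913).
  v is orthogonal to every row, so take v ∝ r_1 × r_2 = ((0)·(1) - (2)·(-2.7913), (2)·(0) - (-2.7913)·(1), (-2.7913)·(-2.7913) - (0)·(0)) ≈ (5.5826, 2.7913, 7.7913).
  Let u = (5.5826, 2.7913, 7.7913).
  ||u|| = √((5.5826)² + (2.7913)² + (7.7913)²) = √(99.6606) ≈ 9.983,  v_1 = u/||u|| ≈ (0.5592, 0.2796, 0.7805) (||v_1|| = 1).

λ_1 = 8.7913,  λ_2 = 6,  λ_3 = 4.2087;  v_1 ≈ (0.5592, 0.2796, 0.7805)


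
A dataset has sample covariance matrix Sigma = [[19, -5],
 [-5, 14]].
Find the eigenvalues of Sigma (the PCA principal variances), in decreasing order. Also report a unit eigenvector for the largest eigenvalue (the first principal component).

Step 1 — characteristic polynomial of 2×2 Sigma:
  det(Sigma - λI) = λ² - trace · λ + det = 0.
  trace = 19 + 14 = 33, det = 19·14 - (-5)² = 241.
Step 2 — discriminant:
  Δ = trace² - 4·det = 1089 - 964 = 125.
Step 3 — eigenvalues:
  λ = (trace ± √Δ)/2 = (33 ± 11.1803)/2,
  λ_1 = 22.0902,  λ_2 = 10.9098.

Step 4 — unit eigenvector for λ_1: solve (Sigma - λ_1 I)v = 0. First row:
  (19 - 22.0902)·v_x + (-5)·v_y = 0, i.e. (-3.0902)·v_x + (-5)·v_y = 0,
  so v ∝ (b, λ_1 - a) = (-5, 3.0902); multiply by -1 so the first entry is positive: u = (5, -3.0902).
  ||u|| = √((5)² + (-3.0902)²) = √(34.5492) ≈ 5.8779,
  v_1 = u/||u|| ≈ (0.8507, -0.5257) (||v_1|| = 1).

λ_1 = 22.0902,  λ_2 = 10.9098;  v_1 ≈ (0.8507, -0.5257)


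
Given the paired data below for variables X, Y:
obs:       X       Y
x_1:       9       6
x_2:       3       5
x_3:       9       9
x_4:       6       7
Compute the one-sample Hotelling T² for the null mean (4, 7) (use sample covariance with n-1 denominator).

Step 1 — sample mean vector:
  mean(X) = (9 + 3 + 9 + 6) / 4 = 27/4 = 6.75
  mean(Y) = (6 + 5 + 9 + 7) / 4 = 27/4 = 6.75
  x̄ = (6.75, 6.75),  deviation x̄ - mu_0 = (6.75, 6.75) - (4, 7) = (2.75, -0.25).

Step 2 — sample covariance matrix, S[i,j] = (1/(n-1)) · Σ_k (x_{k,i} - mean_i) · (x_{k,j} - mean_j), divisor n-1 = 3:
  S[X,X] = ((2.25)·(2.25) + (-3.75)·(-3.75) + (2.25)·(2.25) + (-0.75)·(-0.75)) / 3 = 24.75/3 = 8.25
  S[X,Y] = ((2.25)·(-0.75) + (-3.75)·(-1.75) + (2.25)·(2.25) + (-0.75)·(0.25)) / 3 = 9.75/3 = 3.25
  S[Y,Y] = ((-0.75)·(-0.75) + (-1.75)·(-1.75) + (2.25)·(2.25) + (0.25)·(0.25)) / 3 = 8.75/3 = 2.9167
  S = [[8.25, 3.25],
 [3.25, 2.9167]].

Step 3 — invert S. det(S) = 8.25·2.9167 - (3.25)² = 13.5.
  S^{-1} = (1/det) · [[d, -b], [-b, a]] = [[0.216, -0.2407],
 [-0.2407, 0.6111]].

Step 4 — quadratic form (x̄ - mu_0)^T · S^{-1} · (x̄ - mu_0):
  S^{-1} · (x̄ - mu_0) = (0.6543, -0.8148),
  (x̄ - mu_0)^T · [...] = (2.75)·(0.6543) + (-0.25)·(-0.8148) = 2.0031.

Step 5 — scale by n: T² = 4 · 2.0031 = 8.0123.

T² ≈ 8.0123


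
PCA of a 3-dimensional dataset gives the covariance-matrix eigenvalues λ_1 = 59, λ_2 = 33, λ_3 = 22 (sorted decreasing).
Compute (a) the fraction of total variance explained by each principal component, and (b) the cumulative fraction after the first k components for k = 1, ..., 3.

Step 1 — total variance = trace(Sigma) = Σ λ_i = 59 + 33 + 22 = 114.

Step 2 — fraction explained by component i = λ_i / Σ λ:
  PC1: 59/114 = 0.5175
  PC2: 33/114 = 0.2895
  PC3: 22/114 = 0.193

Step 3 — cumulative fraction after k components = (λ_1 + ... + λ_k) / Σ λ:
  k = 1: 59/114 = 0.5175
  k = 2: (59 + 33)/114 = 92/114 = 0.807
  k = 3: (59 + 33 + 22)/114 = 114/114 = 1

Summary (fraction, with percent):

explained: PC1 0.5175 (51.75%), PC2 0.2895 (28.95%), PC3 0.193 (19.3%);  cumulative: 0.5175, 0.807, 1


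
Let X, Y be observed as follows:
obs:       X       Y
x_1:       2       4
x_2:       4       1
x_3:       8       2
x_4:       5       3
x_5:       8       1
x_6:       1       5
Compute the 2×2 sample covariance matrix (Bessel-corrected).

Step 1 — column means:
  mean(X) = (2 + 4 + 8 + 5 + 8 + 1) / 6 = 28/6 = 4.6667
  mean(Y) = (4 + 1 + 2 + 3 + 1 + 5) / 6 = 16/6 = 2.6667

Step 2 — sample covariance S[i,j] = (1/(n-1)) · Σ_k (x_{k,i} - mean_i) · (x_{k,j} - mean_j), with n-1 = 5.
  S[X,X] = ((-2.6667)·(-2.6667) + (-0.6667)·(-0.6667) + (3.3333)·(3.3333) + (0.3333)·(0.3333) + (3.3333)·(3.3333) + (-3.6667)·(-3.6667)) / 5 = 43.3333/5 = 8.6667
  S[X,Y] = ((-2.6667)·(1.3333) + (-0.6667)·(-1.6667) + (3.3333)·(-0.6667) + (0.3333)·(0.3333) + (3.3333)·(-1.6667) + (-3.6667)·(2.3333)) / 5 = -18.6667/5 = -3.7333
  S[Y,Y] = ((1.3333)·(1.3333) + (-1.6667)·(-1.6667) + (-0.6667)·(-0.6667) + (0.3333)·(0.3333) + (-1.6667)·(-1.6667) + (2.3333)·(2.3333)) / 5 = 13.3333/5 = 2.6667

S is symmetric (S[j,i] = S[i,j]). Assembling:

S = [[8.6667, -3.7333],
 [-3.7333, 2.6667]]


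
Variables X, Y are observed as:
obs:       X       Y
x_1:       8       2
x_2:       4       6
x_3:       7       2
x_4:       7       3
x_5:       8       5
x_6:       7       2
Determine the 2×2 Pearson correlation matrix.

Step 1 — column means:
  mean(X) = (8 + 4 + 7 + 7 + 8 + 7) / 6 = 41/6 = 6.8333
  mean(Y) = (2 + 6 + 2 + 3 + 5 + 2) / 6 = 20/6 = 3.3333

Step 2 — sample variances and covariances s[i,j] = (1/(n-1)) · Σ_k (x_{k,i} - mean_i) · (x_{k,j} - mean_j), with n-1 = 5:
  s[X,X] = ((1.1667)·(1.1667) + (-2.8333)·(-2.8333) + (0.1667)·(0.1667) + (0.1667)·(0.1667) + (1.1667)·(1.1667) + (0.1667)·(0.1667)) / 5 = 10.8333/5 = 2.1667
  s[X,Y] = ((1.1667)·(-1.3333) + (-2.8333)·(2.6667) + (0.1667)·(-1.3333) + (0.1667)·(-0.3333) + (1.1667)·(1.6667) + (0.1667)·(-1.3333)) / 5 = -7.6667/5 = -1.5333
  s[Y,Y] = ((-1.3333)·(-1.3333) + (2.6667)·(2.6667) + (-1.3333)·(-1.3333) + (-0.3333)·(-0.3333) + (1.6667)·(1.6667) + (-1.3333)·(-1.3333)) / 5 = 15.3333/5 = 3.0667
  Sample standard deviations s_i = √(s[i,i]):
  s(X) = √(2.1667) = 1.472
  s(Y) = √(3.0667) = 1.7512

Step 3 — r_{ij} = s_{ij} / (s_i · s_j):
  r[X,X] = 1 (diagonal).
  r[X,Y] = -1.5333 / (1.472 · 1.7512) = -1.5333 / 2.5777 = -0.5948
  r[Y,Y] = 1 (diagonal).

R is symmetric with unit diagonal. Assembling:

R = [[1, -0.5948],
 [-0.5948, 1]]


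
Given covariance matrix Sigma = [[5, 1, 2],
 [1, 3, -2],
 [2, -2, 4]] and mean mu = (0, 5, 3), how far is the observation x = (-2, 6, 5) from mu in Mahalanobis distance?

Step 1 — centre the observation: (x - mu) = (-2, 1, 2).

Step 2 — invert Sigma (cofactor / det for 3×3, or solve directly):
  Sigma^{-1} = [[0.5, -0.5, -0.5],
 [-0.5, 1, 0.75],
 [-0.5, 0.75, 0.875]].

Step 3 — form the quadratic (x - mu)^T · Sigma^{-1} · (x - mu):
  Sigma^{-1} · (x - mu) = (-2.5, 3.5, 3.5).
  (x - mu)^T · [Sigma^{-1} · (x - mu)] = (-2)·(-2.5) + (1)·(3.5) + (2)·(3.5) = 15.5.

Step 4 — take square root: d = √(15.5) ≈ 3.937.

d(x, mu) = √(15.5) ≈ 3.937


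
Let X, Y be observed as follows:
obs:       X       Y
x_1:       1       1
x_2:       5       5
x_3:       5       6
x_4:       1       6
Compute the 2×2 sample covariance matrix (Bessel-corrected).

Step 1 — column means:
  mean(X) = (1 + 5 + 5 + 1) / 4 = 12/4 = 3
  mean(Y) = (1 + 5 + 6 + 6) / 4 = 18/4 = 4.5

Step 2 — sample covariance S[i,j] = (1/(n-1)) · Σ_k (x_{k,i} - mean_i) · (x_{k,j} - mean_j), with n-1 = 3.
  S[X,X] = ((-2)·(-2) + (2)·(2) + (2)·(2) + (-2)·(-2)) / 3 = 16/3 = 5.3333
  S[X,Y] = ((-2)·(-3.5) + (2)·(0.5) + (2)·(1.5) + (-2)·(1.5)) / 3 = 8/3 = 2.6667
  S[Y,Y] = ((-3.5)·(-3.5) + (0.5)·(0.5) + (1.5)·(1.5) + (1.5)·(1.5)) / 3 = 17/3 = 5.6667

S is symmetric (S[j,i] = S[i,j]). Assembling:

S = [[5.3333, 2.6667],
 [2.6667, 5.6667]]


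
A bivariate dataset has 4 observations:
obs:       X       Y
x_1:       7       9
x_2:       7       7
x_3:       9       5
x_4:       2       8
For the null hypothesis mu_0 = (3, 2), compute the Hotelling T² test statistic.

Step 1 — sample mean vector:
  mean(X) = (7 + 7 + 9 + 2) / 4 = 25/4 = 6.25
  mean(Y) = (9 + 7 + 5 + 8) / 4 = 29/4 = 7.25
  x̄ = (6.25, 7.25),  deviation x̄ - mu_0 = (6.25, 7.25) - (3, 2) = (3.25, 5.25).

Step 2 — sample covariance matrix, S[i,j] = (1/(n-1)) · Σ_k (x_{k,i} - mean_i) · (x_{k,j} - mean_j), divisor n-1 = 3:
  S[X,X] = ((0.75)·(0.75) + (0.75)·(0.75) + (2.75)·(2.75) + (-4.25)·(-4.25)) / 3 = 26.75/3 = 8.9167
  S[X,Y] = ((0.75)·(1.75) + (0.75)·(-0.25) + (2.75)·(-2.25) + (-4.25)·(0.75)) / 3 = -8.25/3 = -2.75
  S[Y,Y] = ((1.75)·(1.75) + (-0.25)·(-0.25) + (-2.25)·(-2.25) + (0.75)·(0.75)) / 3 = 8.75/3 = 2.9167
  S = [[8.9167, -2.75],
 [-2.75, 2.9167]].

Step 3 — invert S. det(S) = 8.9167·2.9167 - (-2.75)² = 18.4444.
  S^{-1} = (1/det) · [[d, -b], [-b, a]] = [[0.1581, 0.1491],
 [0.1491, 0.4834]].

Step 4 — quadratic form (x̄ - mu_0)^T · S^{-1} · (x̄ - mu_0):
  S^{-1} · (x̄ - mu_0) = (1.2967, 3.0226),
  (x̄ - mu_0)^T · [...] = (3.25)·(1.2967) + (5.25)·(3.0226) = 20.0828.

Step 5 — scale by n: T² = 4 · 20.0828 = 80.3313.

T² ≈ 80.3313


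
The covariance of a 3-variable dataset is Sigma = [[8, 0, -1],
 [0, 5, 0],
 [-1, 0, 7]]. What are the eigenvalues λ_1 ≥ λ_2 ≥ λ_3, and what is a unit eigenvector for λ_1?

Step 1 — characteristic polynomial p(λ) = det(λI - Sigma) = λ³ - tr·λ² + c_1·λ - det, where tr = trace, c_1 = sum of the principal 2×2 minors, det = det(Sigma):
  tr = 8 + 5 + 7 = 20,
  c_1 = (8·5 - (0)²) + (8·7 - (-1)²) + (5·7 - (0)²) = 40 + 55 + 35 = 130,
  det = 8·(5·7 - (0)²) - (0)·((0)·7 - (0)·(-1)) + (-1)·((0)·(0) - 5·(-1)) = 8·(35) - (0)·(0) + (-1)·(5) = 275.
  So p(λ) = λ³ - 20λ² + 130λ - 275.
Step 2 — look for an integer root (rational root theorem: any rational root is an integer divisor of 275). Testing λ = 5:
  p(5) = 125 - 500 + 650 - 275 = 0  ✓
  Dividing out (λ - 5): p(λ) = (λ - 5)(λ² - 15λ + 55).
Step 3 — remaining eigenvalues from the quadratic λ² - 15λ + 55 = 0:
  Δ = 15² - 4·55 = 225 - 220 = 5,  λ = (15 ± √5)/2 = (15 ± 2.2361)/2 ≈ 8.618 or 6.382.
  Sorted: λ_1 = 8.618,  λ_2 = 6.382,  λ_3 = 5  (check: sum = 20 = tr ✓).

Step 4 — unit eigenvector for λ_1 ≈ 8.618: v spans the null space of (Sigma - λ_1 I), whose rows are
  r_1 = (-0.618, 0, -1),  r_2 = (0, -3.618, 0),  r_3 = (-1, 0, -1.618).
  v is orthogonal to every row, so take v ∝ r_1 × r_2 = ((0)·(0) - (-1)·(-3.618), (-1)·(0) - (-0.618)·(0), (-0.618)·(-3.618) - (0)·(0)) ≈ (-3.618, 0, 2.2361).
  Rescale (multiply by -1 so the first nonzero entry is positive): u = (3.618, 0, -2.2361).
  ||u|| = √((3.618)² + (0)² + (-2.2361)²) = √(18.0902) ≈ 4.2533,  v_1 = u/||u|| ≈ (0.8507, 0, -0.5257) (||v_1|| = 1).

λ_1 = 8.618,  λ_2 = 6.382,  λ_3 = 5;  v_1 ≈ (0.8507, 0, -0.5257)


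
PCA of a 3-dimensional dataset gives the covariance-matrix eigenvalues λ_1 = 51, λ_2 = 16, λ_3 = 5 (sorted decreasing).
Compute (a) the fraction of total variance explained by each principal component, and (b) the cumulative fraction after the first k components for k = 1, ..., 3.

Step 1 — total variance = trace(Sigma) = Σ λ_i = 51 + 16 + 5 = 72.

Step 2 — fraction explained by component i = λ_i / Σ λ:
  PC1: 51/72 = 0.7083
  PC2: 16/72 = 0.2222
  PC3: 5/72 = 0.0694

Step 3 — cumulative fraction after k components = (λ_1 + ... + λ_k) / Σ λ:
  k = 1: 51/72 = 0.7083
  k = 2: (51 + 16)/72 = 67/72 = 0.9306
  k = 3: (51 + 16 + 5)/72 = 72/72 = 1

Summary (fraction, with percent):

explained: PC1 0.7083 (70.83%), PC2 0.2222 (22.22%), PC3 0.0694 (6.94%);  cumulative: 0.7083, 0.9306, 1


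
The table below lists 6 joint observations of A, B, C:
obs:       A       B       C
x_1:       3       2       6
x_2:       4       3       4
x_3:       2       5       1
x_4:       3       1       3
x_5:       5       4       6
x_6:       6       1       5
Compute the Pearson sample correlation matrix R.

Step 1 — column means:
  mean(A) = (3 + 4 + 2 + 3 + 5 + 6) / 6 = 23/6 = 3.8333
  mean(B) = (2 + 3 + 5 + 1 + 4 + 1) / 6 = 16/6 = 2.6667
  mean(C) = (6 + 4 + 1 + 3 + 6 + 5) / 6 = 25/6 = 4.1667

Step 2 — sample variances and covariances s[i,j] = (1/(n-1)) · Σ_k (x_{k,i} - mean_i) · (x_{k,j} - mean_j), with n-1 = 5:
  s[A,A] = ((-0.8333)·(-0.8333) + (0.1667)·(0.1667) + (-1.8333)·(-1.8333) + (-0.8333)·(-0.8333) + (1.1667)·(1.1667) + (2.1667)·(2.1667)) / 5 = 10.8333/5 = 2.1667
  s[A,B] = ((-0.8333)·(-0.6667) + (0.1667)·(0.3333) + (-1.8333)·(2.3333) + (-0.8333)·(-1.6667) + (1.1667)·(1.3333) + (2.1667)·(-1.6667)) / 5 = -4.3333/5 = -0.8667
  s[A,C] = ((-0.8333)·(1.8333) + (0.1667)·(-0.1667) + (-1.8333)·(-3.1667) + (-0.8333)·(-1.1667) + (1.1667)·(1.8333) + (2.1667)·(0.8333)) / 5 = 9.1667/5 = 1.8333
  s[B,B] = ((-0.6667)·(-0.6667) + (0.3333)·(0.3333) + (2.3333)·(2.3333) + (-1.6667)·(-1.6667) + (1.3333)·(1.3333) + (-1.6667)·(-1.6667)) / 5 = 13.3333/5 = 2.6667
  s[B,C] = ((-0.6667)·(1.8333) + (0.3333)·(-0.1667) + (2.3333)·(-3.1667) + (-1.6667)·(-1.1667) + (1.3333)·(1.8333) + (-1.6667)·(0.8333)) / 5 = -5.6667/5 = -1.1333
  s[C,C] = ((1.8333)·(1.8333) + (-0.1667)·(-0.1667) + (-3.1667)·(-3.1667) + (-1.1667)·(-1.1667) + (1.8333)·(1.8333) + (0.8333)·(0.8333)) / 5 = 18.8333/5 = 3.7667
  Sample standard deviations s_i = √(s[i,i]):
  s(A) = √(2.1667) = 1.472
  s(B) = √(2.6667) = 1.633
  s(C) = √(3.7667) = 1.9408

Step 3 — r_{ij} = s_{ij} / (s_i · s_j):
  r[A,A] = 1 (diagonal).
  r[A,B] = -0.8667 / (1.472 · 1.633) = -0.8667 / 2.4037 = -0.3606
  r[A,C] = 1.8333 / (1.472 · 1.9408) = 1.8333 / 2.8568 = 0.6418
  r[B,B] = 1 (diagonal).
  r[B,C] = -1.1333 / (1.633 · 1.9408) = -1.1333 / 3.1693 = -0.3576
  r[C,C] = 1 (diagonal).

R is symmetric with unit diagonal. Assembling:

R = [[1, -0.3606, 0.6418],
 [-0.3606, 1, -0.3576],
 [0.6418, -0.3576, 1]]
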